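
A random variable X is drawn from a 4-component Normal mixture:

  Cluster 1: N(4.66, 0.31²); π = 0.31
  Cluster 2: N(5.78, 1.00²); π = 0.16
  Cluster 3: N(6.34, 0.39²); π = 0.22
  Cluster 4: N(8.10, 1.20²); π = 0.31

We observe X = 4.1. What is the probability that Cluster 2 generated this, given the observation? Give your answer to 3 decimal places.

0.166

The responsibility of component k is π_k f_k(x) divided by Σ_j π_j f_j(x).
Normal densities:
  f_1 = 0.251732
  f_2 = 0.0972823
  f_3 = 7.02124e-08
  f_4 = 0.00128523
Multiply by the mixture weights:
  π_1·f_1 = 0.31 × 0.251732 = 0.078037
  π_2·f_2 = 0.16 × 0.0972823 = 0.0155652
  π_3·f_3 = 0.22 × 7.02124e-08 = 1.54467e-08
  π_4·f_4 = 0.31 × 0.00128523 = 0.000398422
Marginal: 0.078037 + 0.0155652 + 1.54467e-08 + 0.000398422 = 0.0940006
So the posterior for Cluster 2 is 0.0155652 / 0.0940006 ≈ 0.166.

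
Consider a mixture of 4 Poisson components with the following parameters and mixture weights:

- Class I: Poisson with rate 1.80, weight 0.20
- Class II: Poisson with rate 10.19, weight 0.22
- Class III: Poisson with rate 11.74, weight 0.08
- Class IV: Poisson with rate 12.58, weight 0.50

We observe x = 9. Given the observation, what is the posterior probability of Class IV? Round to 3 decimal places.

The responsibility of component k is w_k f_k(x) divided by Σ_j w_j f_j(x).
Component likelihoods at x = 9:
  f_I = e^(−1.80)·1.80^9/9! = 9.03565e-05
  f_II = e^(−10.19)·10.19^9/9! = 0.122559
  f_III = e^(−11.74)·11.74^9/9! = 0.0930321
  f_IV = e^(−12.58)·12.58^9/9! = 0.0748063
Unnormalised posteriors:
  w_I·f_I = 0.20 × 9.03565e-05 = 1.80713e-05
  w_II·f_II = 0.22 × 0.122559 = 0.0269629
  w_III·f_III = 0.08 × 0.0930321 = 0.00744256
  w_IV·f_IV = 0.50 × 0.0748063 = 0.0374031
Sum: 1.80713e-05 + 0.0269629 + 0.00744256 + 0.0374031 = 0.0718267
Responsibility of Class IV: 0.0374031 / 0.0718267 ≈ 0.521

0.521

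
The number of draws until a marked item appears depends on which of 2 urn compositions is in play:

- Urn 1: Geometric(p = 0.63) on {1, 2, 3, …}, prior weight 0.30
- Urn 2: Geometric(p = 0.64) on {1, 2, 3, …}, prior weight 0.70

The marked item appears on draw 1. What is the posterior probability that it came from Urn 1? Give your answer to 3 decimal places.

0.297

Posterior ∝ prior × likelihood, so P(k | x) ∝ π_k f_k(x); normalise over all components.
Component likelihoods at x = 1:
  p_1 = 0.63·(1−0.63)^0 = 0.63·1 = 0.63
  p_2 = 0.64·(1−0.64)^0 = 0.64·1 = 0.64
Weight by the priors:
  π_1·p_1 = 0.30 × 0.63 = 0.189
  π_2·p_2 = 0.70 × 0.64 = 0.448
Denominator: 0.189 + 0.448 = 0.637
P(Urn 1 | 1) = 0.189 / 0.637 ≈ 0.297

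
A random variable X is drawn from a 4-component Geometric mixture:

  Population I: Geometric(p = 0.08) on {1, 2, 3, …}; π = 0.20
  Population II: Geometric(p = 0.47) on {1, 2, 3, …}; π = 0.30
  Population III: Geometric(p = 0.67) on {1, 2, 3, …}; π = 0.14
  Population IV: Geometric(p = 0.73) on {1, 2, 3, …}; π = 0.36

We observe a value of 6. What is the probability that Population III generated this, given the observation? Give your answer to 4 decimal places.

0.0214

Posterior ∝ prior × likelihood, so P(k | x) ∝ P(Z=k) f_k(x); normalise over all components.
Geometric probabilities:
  f_I = 0.0527265
  f_II = 0.0196552
  f_III = 0.00262207
  f_IV = 0.00104747
Unnormalised posteriors:
  P(Z=I)·f_I = 0.20 × 0.0527265 = 0.0105453
  P(Z=II)·f_II = 0.30 × 0.0196552 = 0.00589656
  P(Z=III)·f_III = 0.14 × 0.00262207 = 0.00036709
  P(Z=IV)·f_IV = 0.36 × 0.00104747 = 0.000377089
Normaliser: 0.0105453 + 0.00589656 + 0.00036709 + 0.000377089 = 0.017186
So the posterior for Population III is 0.00036709 / 0.017186 ≈ 0.0214.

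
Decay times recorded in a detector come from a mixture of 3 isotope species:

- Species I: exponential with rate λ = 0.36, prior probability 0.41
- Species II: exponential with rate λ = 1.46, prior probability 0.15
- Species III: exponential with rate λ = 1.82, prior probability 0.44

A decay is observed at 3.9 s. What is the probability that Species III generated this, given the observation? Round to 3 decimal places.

P(component k | x) = π_k·f_k(x) / marginal(x), where marginal(x) = Σ_j π_j·f_j(x).
Exponential densities:
  p_I = 0.36·e^(−0.36·3.9) = 0.36·e^(−1.4040) = 0.0884205
  p_II = 1.46·e^(−1.46·3.9) = 1.46·e^(−5.6940) = 0.00491451
  p_III = 1.82·e^(−1.82·3.9) = 1.82·e^(−7.0980) = 0.0015047
Prior × likelihood for each component:
  π_I·p_I = 0.41 × 0.0884205 = 0.0362524
  π_II·p_II = 0.15 × 0.00491451 = 0.000737176
  π_III·p_III = 0.44 × 0.0015047 = 0.000662067
Evidence: 0.0362524 + 0.000737176 + 0.000662067 = 0.0376517
P(Species III | x) = 0.000662067 / 0.0376517 ≈ 0.018

0.018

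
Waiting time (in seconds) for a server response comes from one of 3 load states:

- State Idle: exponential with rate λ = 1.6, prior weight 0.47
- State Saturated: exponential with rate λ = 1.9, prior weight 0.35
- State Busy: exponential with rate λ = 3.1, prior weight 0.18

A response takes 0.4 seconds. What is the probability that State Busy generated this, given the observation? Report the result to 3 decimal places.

0.186

By Bayes' theorem, P(k | x) = π_k f_k(x) / Σ_j π_j f_j(x).
Evaluate each component's likelihood at the observed value:
  L_Idle = 1.6·e^(−1.6·0.4) = 1.6·e^(−0.6400) = 0.843668
  L_Saturated = 1.9·e^(−1.9·0.4) = 1.9·e^(−0.7600) = 0.888566
  L_Busy = 3.1·e^(−3.1·0.4) = 3.1·e^(−1.2400) = 0.897091
Multiply by the mixture weights:
  π_Idle·L_Idle = 0.47 × 0.843668 = 0.396524
  π_Saturated·L_Saturated = 0.35 × 0.888566 = 0.310998
  π_Busy·L_Busy = 0.18 × 0.897091 = 0.161476
Denominator: 0.396524 + 0.310998 + 0.161476 = 0.868998
Responsibility of State Busy: 0.161476 / 0.868998 ≈ 0.186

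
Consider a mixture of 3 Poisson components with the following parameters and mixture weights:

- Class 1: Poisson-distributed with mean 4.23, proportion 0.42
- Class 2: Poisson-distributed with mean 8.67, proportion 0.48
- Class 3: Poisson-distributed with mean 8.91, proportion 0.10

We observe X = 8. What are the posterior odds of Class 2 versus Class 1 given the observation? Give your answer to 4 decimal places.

Since P(k|x) ∝ π_k f_k(x), the posterior odds are π_i f_i(x) / (π_j f_j(x)).
Poisson probabilities:
  f_1 = e^(−4.23)·4.23^8/8! = 0.0369945
  f_2 = e^(−8.67)·8.67^8/8! = 0.135925
  f_3 = e^(−8.91)·8.91^8/8! = 0.133026
0.065244 / 0.0155377 ≈ 4.1991

4.1991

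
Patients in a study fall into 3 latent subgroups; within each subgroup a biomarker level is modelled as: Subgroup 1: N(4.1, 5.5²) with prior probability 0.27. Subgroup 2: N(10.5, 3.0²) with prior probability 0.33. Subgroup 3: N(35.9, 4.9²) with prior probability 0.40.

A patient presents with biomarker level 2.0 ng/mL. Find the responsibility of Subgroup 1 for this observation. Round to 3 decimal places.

The responsibility of component k is π_k f_k(x) divided by Σ_j π_j f_j(x).
Normal densities:
  L_1 = 0.0674358
  L_2 = 0.00240203
  L_3 = 3.29019e-12
Multiply by the mixture weights:
  π_1·L_1 = 0.27 × 0.0674358 = 0.0182077
  π_2·L_2 = 0.33 × 0.00240203 = 0.000792671
  π_3·L_3 = 0.40 × 3.29019e-12 = 1.31607e-12
Sum: 0.0182077 + 0.000792671 + 1.31607e-12 = 0.0190003
P(Subgroup 1 | x) = 0.0182077 / 0.0190003 ≈ 0.958

0.958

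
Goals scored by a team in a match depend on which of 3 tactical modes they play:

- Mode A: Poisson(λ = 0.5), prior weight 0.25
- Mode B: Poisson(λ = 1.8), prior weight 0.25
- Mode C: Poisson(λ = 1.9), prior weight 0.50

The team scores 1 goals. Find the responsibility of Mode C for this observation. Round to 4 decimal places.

The responsibility of component k is w_k f_k(x) divided by Σ_j w_j f_j(x).
Component likelihoods at x = 1 goals:
  L_A = e^(−0.5)·0.5^1/1! = 0.303265
  L_B = e^(−1.8)·1.8^1/1! = 0.297538
  L_C = e^(−1.9)·1.9^1/1! = 0.28418
Prior × likelihood for each component:
  w_A·L_A = 0.25 × 0.303265 = 0.0758163
  w_B·L_B = 0.25 × 0.297538 = 0.0743845
  w_C·L_C = 0.50 × 0.28418 = 0.14209
Evidence: 0.0758163 + 0.0743845 + 0.14209 = 0.292291
P(Mode C | the observation) = 0.14209 / 0.292291 ≈ 0.4861

0.4861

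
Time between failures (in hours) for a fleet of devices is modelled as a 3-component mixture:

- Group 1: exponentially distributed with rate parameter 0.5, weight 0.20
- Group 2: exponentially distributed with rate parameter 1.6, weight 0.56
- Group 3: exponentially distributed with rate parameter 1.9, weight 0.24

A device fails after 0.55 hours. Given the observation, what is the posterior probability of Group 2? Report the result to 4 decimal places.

Apply Bayes' rule: the posterior for each component is proportional to its prior times its likelihood at x.
Component likelihoods at x = 0.55 hours:
  L_1 = 0.379786
  L_2 = 0.663653
  L_3 = 0.668214
Multiply by the mixture weights:
  w_1·L_1 = 0.20 × 0.379786 = 0.0759572
  w_2·L_2 = 0.56 × 0.663653 = 0.371645
  w_3·L_3 = 0.24 × 0.668214 = 0.160371
Marginal: 0.0759572 + 0.371645 + 0.160371 = 0.607974
So the posterior for Group 2 is 0.371645 / 0.607974 ≈ 0.6113.

0.6113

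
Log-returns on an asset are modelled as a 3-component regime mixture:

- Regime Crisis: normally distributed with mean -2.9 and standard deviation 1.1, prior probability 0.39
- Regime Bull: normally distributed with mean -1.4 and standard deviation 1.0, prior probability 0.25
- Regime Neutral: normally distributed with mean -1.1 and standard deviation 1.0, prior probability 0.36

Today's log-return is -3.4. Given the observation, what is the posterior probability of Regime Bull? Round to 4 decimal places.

0.0892

By Bayes' theorem, P(k | x) = P(Z=k) f_k(x) / Σ_j P(Z=j) f_j(x).
Normal densities:
  p_Crisis = (1/(1.1·√(2π)))·exp(−(-3.4−-2.9)²/(2·1.1²)) = 0.362675·exp(-0.10331) = 0.327079
  p_Bull = (1/(1.0·√(2π)))·exp(−(-3.4−-1.4)²/(2·1.0²)) = 0.398942·exp(-2.00000) = 0.053991
  p_Neutral = (1/(1.0·√(2π)))·exp(−(-3.4−-1.1)²/(2·1.0²)) = 0.398942·exp(-2.64500) = 0.028327
Weight by the priors:
  P(Z=Crisis)·p_Crisis = 0.39 × 0.327079 = 0.127561
  P(Z=Bull)·p_Bull = 0.25 × 0.053991 = 0.0134977
  P(Z=Neutral)·p_Neutral = 0.36 × 0.028327 = 0.0101977
Evidence: 0.127561 + 0.0134977 + 0.0101977 = 0.151256
P(Regime Bull | the observation) ≈ 0.0892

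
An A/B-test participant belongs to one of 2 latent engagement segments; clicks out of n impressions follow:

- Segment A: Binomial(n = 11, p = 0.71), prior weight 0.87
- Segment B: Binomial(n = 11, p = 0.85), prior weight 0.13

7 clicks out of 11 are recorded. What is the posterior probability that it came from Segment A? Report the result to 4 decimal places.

0.9637

Apply Bayes' rule: the posterior for each component is proportional to its prior times its likelihood at x.
Evaluate each component's likelihood at the observed value:
  f_A = C(11,7)·0.71^7·0.29^4 = 330·0.0909512·0.00707281 = 0.212283
  f_B = C(11,7)·0.85^7·0.15^4 = 330·0.320577·0.00050625 = 0.0535564
Unnormalised posteriors:
  π_A·f_A = 0.87 × 0.212283 = 0.184686
  π_B·f_B = 0.13 × 0.0535564 = 0.00696233
Evidence: 0.184686 + 0.00696233 = 0.191648
P(Segment A | 7 clicks out of 11) ≈ 0.9637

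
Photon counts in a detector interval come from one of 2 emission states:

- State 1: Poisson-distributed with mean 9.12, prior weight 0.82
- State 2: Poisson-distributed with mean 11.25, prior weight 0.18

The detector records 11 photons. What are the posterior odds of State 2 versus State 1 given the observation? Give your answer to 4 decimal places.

Since P(k|x) ∝ π_k f_k(x), the posterior odds are π_i f_i(x) / (π_j f_j(x)).
Evaluate each component's likelihood at the observed value:
  p_1 = 0.0995455
  p_2 = 0.119044
Odds = (0.18/0.82) × (0.119044/0.0995455) = 0.219512 × 1.19588 ≈ 0.2625

0.2625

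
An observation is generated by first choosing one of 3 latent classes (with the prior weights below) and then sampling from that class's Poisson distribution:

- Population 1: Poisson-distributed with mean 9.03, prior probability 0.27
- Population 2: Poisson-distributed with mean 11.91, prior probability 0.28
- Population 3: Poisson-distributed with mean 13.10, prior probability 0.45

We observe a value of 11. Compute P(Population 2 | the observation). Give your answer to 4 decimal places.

0.3114

Apply Bayes' rule: the posterior for each component is proportional to its prior times its likelihood at x.
Poisson probabilities:
  f_1 = e^(−9.03)·9.03^11/11! = 0.0976631
  f_2 = e^(−11.91)·11.91^11/11! = 0.115193
  f_3 = e^(−13.10)·13.10^11/11! = 0.0999012
Unnormalised posteriors:
  w_1·f_1 = 0.27 × 0.0976631 = 0.026369
  w_2·f_2 = 0.28 × 0.115193 = 0.0322541
  w_3·f_3 = 0.45 × 0.0999012 = 0.0449556
Sum: 0.026369 + 0.0322541 + 0.0449556 = 0.103579
Responsibility of Population 2: 0.0322541 / 0.103579 ≈ 0.3114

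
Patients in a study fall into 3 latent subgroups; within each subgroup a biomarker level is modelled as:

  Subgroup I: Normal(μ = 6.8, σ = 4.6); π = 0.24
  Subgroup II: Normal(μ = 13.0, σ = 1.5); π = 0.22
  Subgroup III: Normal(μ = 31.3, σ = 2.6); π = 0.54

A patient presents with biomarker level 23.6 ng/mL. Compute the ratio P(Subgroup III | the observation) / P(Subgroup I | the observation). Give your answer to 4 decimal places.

Only the two components matter; the odds are (P(Z=i) f_i(x)) / (P(Z=j) f_j(x)).
Normal densities:
  p_I = 0.000110093
  p_II = 3.81038e-12
  p_III = 0.00191162
0.00103227 / 2.64224e-05 ≈ 39.0681

39.0681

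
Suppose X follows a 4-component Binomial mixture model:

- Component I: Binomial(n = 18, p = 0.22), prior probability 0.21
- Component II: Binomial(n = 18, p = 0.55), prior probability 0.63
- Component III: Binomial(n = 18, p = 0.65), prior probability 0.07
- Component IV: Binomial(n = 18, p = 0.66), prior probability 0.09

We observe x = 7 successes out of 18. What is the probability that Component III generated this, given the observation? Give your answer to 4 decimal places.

Posterior ∝ prior × likelihood, so P(k | x) ∝ π_k f_k(x); normalise over all components.
Binomial probabilities:
  p_I = 0.0516124
  p_II = 0.0742389
  p_III = 0.0150625
  p_IV = 0.0121851
Unnormalised posteriors:
  π_I·p_I = 0.21 × 0.0516124 = 0.0108386
  π_II·p_II = 0.63 × 0.0742389 = 0.0467705
  π_III·p_III = 0.07 × 0.0150625 = 0.00105437
  π_IV·p_IV = 0.09 × 0.0121851 = 0.00109666
Sum: 0.0108386 + 0.0467705 + 0.00105437 + 0.00109666 = 0.0597601
P(Component III | 7 successes out of 18) ≈ 0.0176

0.0176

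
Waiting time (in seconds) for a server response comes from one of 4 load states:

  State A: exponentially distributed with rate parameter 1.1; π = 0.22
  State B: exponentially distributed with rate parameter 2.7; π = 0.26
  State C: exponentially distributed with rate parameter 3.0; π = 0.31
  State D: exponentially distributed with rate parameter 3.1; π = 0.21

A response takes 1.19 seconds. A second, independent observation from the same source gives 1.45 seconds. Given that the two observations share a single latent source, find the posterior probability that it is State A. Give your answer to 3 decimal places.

By Bayes' theorem, P(k | x) = w_k f_k(x) / Σ_j w_j f_j(x).
Since both observations come from the same component, the likelihood for component k is f_k(x₁)·f_k(x₂).
  p_A = [0.297099] × [0.223199] = 0.0663123
  p_B = [0.108636] × [0.0538395] = 0.00584893
  p_C = [0.0844676] × [0.0387204] = 0.00327062
  p_D = [0.0774907] × [0.0346105] = 0.00268199
Multiply by the mixture weights:
  w_A·p_A = 0.22 × 0.0663123 = 0.0145887
  w_B·p_B = 0.26 × 0.00584893 = 0.00152072
  w_C·p_C = 0.31 × 0.00327062 = 0.00101389
  w_D·p_D = 0.21 × 0.00268199 = 0.000563218
Denominator: 0.0145887 + 0.00152072 + 0.00101389 + 0.000563218 = 0.0176865
P(State A | x₁,x₂) ≈ 0.825

0.825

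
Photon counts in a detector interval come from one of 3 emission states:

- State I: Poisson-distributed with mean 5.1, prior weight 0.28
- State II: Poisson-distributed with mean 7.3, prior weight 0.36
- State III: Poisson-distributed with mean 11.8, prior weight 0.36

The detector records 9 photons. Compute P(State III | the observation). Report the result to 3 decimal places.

Apply Bayes' rule: the posterior for each component is proportional to its prior times its likelihood at x.
Component likelihoods at x = 9 photons:
  L_I = 0.0392163
  L_II = 0.109596
  L_III = 0.0917276
Multiply by the mixture weights:
  π_I·L_I = 0.28 × 0.0392163 = 0.0109806
  π_II·L_II = 0.36 × 0.109596 = 0.0394544
  π_III·L_III = 0.36 × 0.0917276 = 0.0330219
Evidence: 0.0109806 + 0.0394544 + 0.0330219 = 0.0834569
Responsibility of State III: 0.0330219 / 0.0834569 ≈ 0.396

0.396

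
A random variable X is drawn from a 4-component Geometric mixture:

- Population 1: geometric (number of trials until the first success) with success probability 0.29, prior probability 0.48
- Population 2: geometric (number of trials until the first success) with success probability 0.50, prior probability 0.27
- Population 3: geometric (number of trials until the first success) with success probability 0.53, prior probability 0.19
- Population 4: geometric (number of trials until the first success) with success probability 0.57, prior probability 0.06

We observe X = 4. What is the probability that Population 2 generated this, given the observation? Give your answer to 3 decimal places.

The responsibility of component k is w_k f_k(x) divided by Σ_j w_j f_j(x).
Component likelihoods at x = 4:
  f_1 = 0.29·(1−0.29)^3 = 0.29·0.357911 = 0.103794
  f_2 = 0.50·(1−0.50)^3 = 0.50·0.125 = 0.0625
  f_3 = 0.53·(1−0.53)^3 = 0.53·0.103823 = 0.0550262
  f_4 = 0.57·(1−0.57)^3 = 0.57·0.079507 = 0.045319
Unnormalised posteriors:
  w_1·f_1 = 0.48 × 0.103794 = 0.0498212
  w_2·f_2 = 0.27 × 0.0625 = 0.016875
  w_3·f_3 = 0.19 × 0.0550262 = 0.010455
  w_4·f_4 = 0.06 × 0.045319 = 0.00271914
Evidence: 0.0498212 + 0.016875 + 0.010455 + 0.00271914 = 0.0798703
P(Population 2 | 4) = 0.016875 / 0.0798703 ≈ 0.211

0.211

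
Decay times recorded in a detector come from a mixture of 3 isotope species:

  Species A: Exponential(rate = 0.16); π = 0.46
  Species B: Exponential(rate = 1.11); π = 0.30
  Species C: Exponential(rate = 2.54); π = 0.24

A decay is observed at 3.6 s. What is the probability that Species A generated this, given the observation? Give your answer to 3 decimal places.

0.870

Apply Bayes' rule: the posterior for each component is proportional to its prior times its likelihood at x.
Component likelihoods at x = 3.6 s:
  f_A = 0.0899428
  f_B = 0.0204118
  f_C = 0.000271422
Weight by the priors:
  π_A·f_A = 0.46 × 0.0899428 = 0.0413737
  π_B·f_B = 0.30 × 0.0204118 = 0.00612355
  π_C·f_C = 0.24 × 0.000271422 = 6.51413e-05
Normaliser: 0.0413737 + 0.00612355 + 6.51413e-05 = 0.0475624
P(Species A | the observation) = 0.0413737 / 0.0475624 ≈ 0.870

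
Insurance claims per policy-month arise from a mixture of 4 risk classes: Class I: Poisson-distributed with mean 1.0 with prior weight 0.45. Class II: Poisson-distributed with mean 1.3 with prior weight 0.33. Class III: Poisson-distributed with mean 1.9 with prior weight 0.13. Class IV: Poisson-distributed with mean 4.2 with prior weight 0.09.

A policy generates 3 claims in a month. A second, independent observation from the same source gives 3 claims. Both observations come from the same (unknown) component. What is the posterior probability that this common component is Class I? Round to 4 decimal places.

By Bayes' theorem, P(k | x) = w_k f_k(x) / Σ_j w_j f_j(x).
Since both observations come from the same component, the likelihood for component k is f_k(x₁)·f_k(x₂).
  p_I = [0.0613132] × [0.0613132] = 0.00375931
  p_II = [0.0997921] × [0.0997921] = 0.00995845
  p_III = [0.170982] × [0.170982] = 0.0292348
  p_IV = [0.185165] × [0.185165] = 0.0342862
Unnormalised posteriors:
  w_I·p_I = 0.45 × 0.00375931 = 0.00169169
  w_II·p_II = 0.33 × 0.00995845 = 0.00328629
  w_III·p_III = 0.13 × 0.0292348 = 0.00380052
  w_IV·p_IV = 0.09 × 0.0342862 = 0.00308576
Denominator: 0.00169169 + 0.00328629 + 0.00380052 + 0.00308576 = 0.0118643
P(Class I | x) ≈ 0.1426

0.1426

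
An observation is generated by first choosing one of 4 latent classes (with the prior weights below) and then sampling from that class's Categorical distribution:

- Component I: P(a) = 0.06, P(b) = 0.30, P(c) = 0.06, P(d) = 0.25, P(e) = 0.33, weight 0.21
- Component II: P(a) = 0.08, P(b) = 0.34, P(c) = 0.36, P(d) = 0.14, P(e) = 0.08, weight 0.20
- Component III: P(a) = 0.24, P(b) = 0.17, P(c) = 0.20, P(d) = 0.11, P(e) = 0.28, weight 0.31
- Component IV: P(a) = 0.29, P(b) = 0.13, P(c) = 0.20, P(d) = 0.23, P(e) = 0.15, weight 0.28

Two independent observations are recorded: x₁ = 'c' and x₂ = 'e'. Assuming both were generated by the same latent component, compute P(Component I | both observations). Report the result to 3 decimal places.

0.117

Apply Bayes' rule: the posterior for each component is proportional to its prior times its likelihood at x.
Since both observations come from the same component, the likelihood for component k is f_k(x₁)·f_k(x₂).
  p_I = [0.06] × [0.33] = 0.0198
  p_II = [0.36] × [0.08] = 0.0288
  p_III = [0.2] × [0.28] = 0.056
  p_IV = [0.2] × [0.15] = 0.03
Multiply by the mixture weights:
  w_I·p_I = 0.21 × 0.0198 = 0.004158
  w_II·p_II = 0.20 × 0.0288 = 0.00576
  w_III·p_III = 0.31 × 0.056 = 0.01736
  w_IV·p_IV = 0.28 × 0.03 = 0.0084
Evidence: 0.004158 + 0.00576 + 0.01736 + 0.0084 = 0.035678
So the posterior for Component I is 0.004158 / 0.035678 ≈ 0.117.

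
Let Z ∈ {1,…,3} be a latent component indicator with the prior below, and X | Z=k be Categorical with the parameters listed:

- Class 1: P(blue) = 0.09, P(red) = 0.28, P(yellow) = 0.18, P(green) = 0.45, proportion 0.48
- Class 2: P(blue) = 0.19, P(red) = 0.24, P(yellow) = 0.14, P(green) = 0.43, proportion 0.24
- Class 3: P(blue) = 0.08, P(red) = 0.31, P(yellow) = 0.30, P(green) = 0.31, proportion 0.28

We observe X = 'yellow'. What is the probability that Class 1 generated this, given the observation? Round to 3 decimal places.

0.424

Posterior ∝ prior × likelihood, so P(k | x) ∝ π_k f_k(x); normalise over all components.
Evaluate each component's likelihood at the observed value:
  p_1 = 0.18
  p_2 = 0.14
  p_3 = 0.3
Prior × likelihood for each component:
  π_1·p_1 = 0.48 × 0.18 = 0.0864
  π_2·p_2 = 0.24 × 0.14 = 0.0336
  π_3·p_3 = 0.28 × 0.3 = 0.084
Marginal: 0.0864 + 0.0336 + 0.084 = 0.204
P(Class 1 | 'yellow') ≈ 0.424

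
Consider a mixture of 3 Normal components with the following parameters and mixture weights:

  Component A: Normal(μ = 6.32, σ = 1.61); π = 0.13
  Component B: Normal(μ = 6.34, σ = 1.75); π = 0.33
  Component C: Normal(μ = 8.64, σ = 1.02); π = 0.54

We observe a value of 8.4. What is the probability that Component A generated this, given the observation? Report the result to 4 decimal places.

0.0544

The responsibility of component k is π_k f_k(x) divided by Σ_j π_j f_j(x).
Normal densities:
  p_A = 0.10756
  p_B = 0.114019
  p_C = 0.380442
Unnormalised posteriors:
  π_A·p_A = 0.13 × 0.10756 = 0.0139828
  π_B·p_B = 0.33 × 0.114019 = 0.0376264
  π_C·p_C = 0.54 × 0.380442 = 0.205438
Evidence: 0.0139828 + 0.0376264 + 0.205438 = 0.257048
So the posterior for Component A is 0.0139828 / 0.257048 ≈ 0.0544.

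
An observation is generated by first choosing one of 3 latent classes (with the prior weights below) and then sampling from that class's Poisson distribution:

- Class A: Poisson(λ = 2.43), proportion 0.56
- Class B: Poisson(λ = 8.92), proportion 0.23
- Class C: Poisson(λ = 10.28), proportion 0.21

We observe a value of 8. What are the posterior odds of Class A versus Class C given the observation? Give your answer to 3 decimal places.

Only the two components matter; the odds are (w_i f_i(x)) / (w_j f_j(x)).
Evaluate each component's likelihood at the observed value:
  p_A = e^(−2.43)·2.43^8/8! = 0.00265457
  p_B = e^(−8.92)·8.92^8/8! = 0.13289
  p_C = e^(−10.28)·10.28^8/8! = 0.10614
Odds = (0.56/0.21) × (0.00265457/0.10614) = 2.66667 × 0.0250102 ≈ 0.067

0.067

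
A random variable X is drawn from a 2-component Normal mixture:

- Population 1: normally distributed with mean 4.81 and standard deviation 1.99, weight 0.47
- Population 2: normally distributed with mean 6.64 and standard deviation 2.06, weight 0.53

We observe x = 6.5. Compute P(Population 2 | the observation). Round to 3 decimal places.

0.609

By Bayes' theorem, P(k | x) = π_k f_k(x) / Σ_j π_j f_j(x).
Evaluate each component's likelihood at the observed value:
  p_1 = 0.13978
  p_2 = 0.193215
Multiply by the mixture weights:
  π_1·p_1 = 0.47 × 0.13978 = 0.0656968
  π_2·p_2 = 0.53 × 0.193215 = 0.102404
Sum: 0.0656968 + 0.102404 = 0.168101
P(Population 2 | data) ≈ 0.609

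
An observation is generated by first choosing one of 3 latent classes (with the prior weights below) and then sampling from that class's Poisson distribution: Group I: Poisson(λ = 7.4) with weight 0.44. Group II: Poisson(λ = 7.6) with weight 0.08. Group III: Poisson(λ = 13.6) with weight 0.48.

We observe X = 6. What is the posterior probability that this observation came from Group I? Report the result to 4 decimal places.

0.7936

By Bayes' theorem, P(k | x) = w_k f_k(x) / Σ_j w_j f_j(x).
Evaluate each component's likelihood at the observed value:
  f_I = e^(−7.4)·7.4^6/6! = 0.139405
  f_II = e^(−7.6)·7.6^6/6! = 0.13394
  f_III = e^(−13.6)·13.6^6/6! = 0.0109017
Unnormalised posteriors:
  w_I·f_I = 0.44 × 0.139405 = 0.0613382
  w_II·f_II = 0.08 × 0.13394 = 0.0107152
  w_III·f_III = 0.48 × 0.0109017 = 0.00523284
Normaliser: 0.0613382 + 0.0107152 + 0.00523284 = 0.0772863
P(Group I | data) = 0.0613382 / 0.0772863 ≈ 0.7936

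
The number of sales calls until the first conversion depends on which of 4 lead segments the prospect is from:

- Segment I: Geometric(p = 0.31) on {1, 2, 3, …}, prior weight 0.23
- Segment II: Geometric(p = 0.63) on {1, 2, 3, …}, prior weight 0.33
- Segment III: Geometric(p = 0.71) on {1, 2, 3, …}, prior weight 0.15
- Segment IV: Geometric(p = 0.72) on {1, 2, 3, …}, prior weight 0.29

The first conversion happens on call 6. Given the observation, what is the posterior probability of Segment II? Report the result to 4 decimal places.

0.1095

Posterior ∝ prior × likelihood, so P(k | x) ∝ π_k f_k(x); normalise over all components.
Geometric probabilities:
  f_I = 0.048485
  f_II = 0.00436867
  f_III = 0.00145629
  f_IV = 0.00123915
Prior × likelihood for each component:
  π_I·f_I = 0.23 × 0.048485 = 0.0111515
  π_II·f_II = 0.33 × 0.00436867 = 0.00144166
  π_III·f_III = 0.15 × 0.00145629 = 0.000218444
  π_IV·f_IV = 0.29 × 0.00123915 = 0.000359352
Evidence: 0.0111515 + 0.00144166 + 0.000218444 + 0.000359352 = 0.013171
P(Segment II | 6) ≈ 0.1095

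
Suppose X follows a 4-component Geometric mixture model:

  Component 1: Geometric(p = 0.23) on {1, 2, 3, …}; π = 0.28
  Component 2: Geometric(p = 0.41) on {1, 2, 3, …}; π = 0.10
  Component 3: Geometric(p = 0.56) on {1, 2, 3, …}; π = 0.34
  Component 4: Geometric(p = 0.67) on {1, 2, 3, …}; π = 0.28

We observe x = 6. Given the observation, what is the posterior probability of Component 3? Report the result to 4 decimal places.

0.1296

Apply Bayes' rule: the posterior for each component is proportional to its prior times its likelihood at x.
Component likelihoods at x = 6:
  p_1 = 0.23·(1−0.23)^5 = 0.23·0.270678 = 0.062256
  p_2 = 0.41·(1−0.41)^5 = 0.41·0.0714924 = 0.0293119
  p_3 = 0.56·(1−0.56)^5 = 0.56·0.0164916 = 0.00923531
  p_4 = 0.67·(1−0.67)^5 = 0.67·0.00391354 = 0.00262207
Weight by the priors:
  w_1·p_1 = 0.28 × 0.062256 = 0.0174317
  w_2·p_2 = 0.10 × 0.0293119 = 0.00293119
  w_3·p_3 = 0.34 × 0.00923531 = 0.00314
  w_4·p_4 = 0.28 × 0.00262207 = 0.00073418
Evidence: 0.0174317 + 0.00293119 + 0.00314 + 0.00073418 = 0.0242371
So the posterior for Component 3 is 0.00314 / 0.0242371 ≈ 0.1296.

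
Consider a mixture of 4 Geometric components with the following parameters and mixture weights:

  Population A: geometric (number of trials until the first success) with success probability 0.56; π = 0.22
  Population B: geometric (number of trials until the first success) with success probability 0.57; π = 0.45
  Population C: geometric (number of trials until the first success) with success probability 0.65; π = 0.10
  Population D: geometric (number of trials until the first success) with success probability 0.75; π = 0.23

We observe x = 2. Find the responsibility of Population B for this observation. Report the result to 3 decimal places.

By Bayes' theorem, P(k | x) = w_k f_k(x) / Σ_j w_j f_j(x).
Geometric probabilities:
  L_A = 0.2464
  L_B = 0.2451
  L_C = 0.2275
  L_D = 0.1875
Weight by the priors:
  w_A·L_A = 0.22 × 0.2464 = 0.054208
  w_B·L_B = 0.45 × 0.2451 = 0.110295
  w_C·L_C = 0.10 × 0.2275 = 0.02275
  w_D·L_D = 0.23 × 0.1875 = 0.043125
Evidence: 0.054208 + 0.110295 + 0.02275 + 0.043125 = 0.230378
P(Population B | the observation) = 0.110295 / 0.230378 ≈ 0.479

0.479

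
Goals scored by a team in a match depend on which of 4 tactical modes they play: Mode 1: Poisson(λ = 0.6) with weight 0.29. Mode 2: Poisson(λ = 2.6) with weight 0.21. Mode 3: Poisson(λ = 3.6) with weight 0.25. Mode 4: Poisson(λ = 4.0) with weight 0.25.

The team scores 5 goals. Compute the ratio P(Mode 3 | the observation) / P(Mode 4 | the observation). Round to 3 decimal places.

0.881

The posterior odds equal the prior odds times the likelihood ratio: (P(Z=i)/P(Z=j))·(f_i(x)/f_j(x)).
Component likelihoods at x = 5 goals:
  p_1 = 0.00035563
  p_2 = 0.0735394
  p_3 = 0.13768
  p_4 = 0.156293
Posterior odds = (P(Z=3)·p_3) / (P(Z=4)·p_4) = (0.25·0.13768) / (0.25·0.156293) = 0.03442 / 0.0390734 ≈ 0.881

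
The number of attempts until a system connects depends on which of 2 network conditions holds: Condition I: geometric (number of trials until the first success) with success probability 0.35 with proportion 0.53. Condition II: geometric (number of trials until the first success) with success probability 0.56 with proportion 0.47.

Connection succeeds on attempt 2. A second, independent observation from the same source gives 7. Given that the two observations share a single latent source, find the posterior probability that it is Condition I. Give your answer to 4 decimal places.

0.8712

Apply Bayes' rule: the posterior for each component is proportional to its prior times its likelihood at x.
Since both observations come from the same component, the likelihood for component k is f_k(x₁)·f_k(x₂).
  p_I = [0.35·(1−0.35)^1 = 0.35·0.65 = 0.2275] × [0.0263966] = 0.00600523
  p_II = [0.56·(1−0.56)^1 = 0.56·0.44 = 0.2464] × [0.00406354] = 0.00100126
Weight by the priors:
  w_I·p_I = 0.53 × 0.00600523 = 0.00318277
  w_II·p_II = 0.47 × 0.00100126 = 0.00047059
Evidence: 0.00318277 + 0.00047059 = 0.00365336
Responsibility of Condition I: 0.00318277 / 0.00365336 ≈ 0.8712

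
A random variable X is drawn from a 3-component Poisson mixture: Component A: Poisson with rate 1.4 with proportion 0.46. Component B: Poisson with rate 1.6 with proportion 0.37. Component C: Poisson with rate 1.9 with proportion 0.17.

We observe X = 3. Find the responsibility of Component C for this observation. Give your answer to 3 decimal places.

P(component k | x) = P(Z=k)·f_k(x) / marginal(x), where marginal(x) = Σ_j P(Z=j)·f_j(x).
Evaluate each component's likelihood at the observed value:
  p_A = 0.112777
  p_B = 0.137828
  p_C = 0.170982
Unnormalised posteriors:
  P(Z=A)·p_A = 0.46 × 0.112777 = 0.0518774
  P(Z=B)·p_B = 0.37 × 0.137828 = 0.0509964
  P(Z=C)·p_C = 0.17 × 0.170982 = 0.0290669
Normaliser: 0.0518774 + 0.0509964 + 0.0290669 = 0.131941
Responsibility of Component C: 0.0290669 / 0.131941 ≈ 0.220

0.220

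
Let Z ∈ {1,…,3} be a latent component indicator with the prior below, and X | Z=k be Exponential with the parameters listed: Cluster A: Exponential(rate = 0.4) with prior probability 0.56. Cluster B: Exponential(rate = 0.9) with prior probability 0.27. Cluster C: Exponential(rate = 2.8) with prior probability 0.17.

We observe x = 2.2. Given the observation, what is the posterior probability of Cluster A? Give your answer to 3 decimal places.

Apply Bayes' rule: the posterior for each component is proportional to its prior times its likelihood at x.
Evaluate each component's likelihood at the observed value:
  p_A = 0.4·e^(−0.4·2.2) = 0.4·e^(−0.8800) = 0.165913
  p_B = 0.9·e^(−0.9·2.2) = 0.9·e^(−1.9800) = 0.124262
  p_C = 2.8·e^(−2.8·2.2) = 2.8·e^(−6.1600) = 0.00591431
Prior × likelihood for each component:
  w_A·p_A = 0.56 × 0.165913 = 0.0929114
  w_B·p_B = 0.27 × 0.124262 = 0.0335508
  w_C·p_C = 0.17 × 0.00591431 = 0.00100543
Sum: 0.0929114 + 0.0335508 + 0.00100543 = 0.127468
P(Cluster A | x) ≈ 0.729

0.729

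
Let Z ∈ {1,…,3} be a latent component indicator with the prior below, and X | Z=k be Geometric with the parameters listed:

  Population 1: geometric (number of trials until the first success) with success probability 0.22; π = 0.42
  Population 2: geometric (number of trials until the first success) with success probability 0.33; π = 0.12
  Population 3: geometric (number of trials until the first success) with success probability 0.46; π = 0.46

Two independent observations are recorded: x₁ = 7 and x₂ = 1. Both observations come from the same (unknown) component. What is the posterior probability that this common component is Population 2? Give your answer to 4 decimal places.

P(component k | x) = w_k·f_k(x) / marginal(x), where marginal(x) = Σ_j w_j·f_j(x).
Since both observations come from the same component, the likelihood for component k is f_k(x₁)·f_k(x₂).
  L_1 = [0.0495439] × [0.22] = 0.0108997
  L_2 = [0.0298513] × [0.33] = 0.00985092
  L_3 = [0.0114057] × [0.46] = 0.0052466
Weight by the priors:
  w_1·L_1 = 0.42 × 0.0108997 = 0.00457786
  w_2·L_2 = 0.12 × 0.00985092 = 0.00118211
  w_3·L_3 = 0.46 × 0.0052466 = 0.00241344
Evidence: 0.00457786 + 0.00118211 + 0.00241344 = 0.00817341
Responsibility of Population 2: 0.00118211 / 0.00817341 ≈ 0.1446

0.1446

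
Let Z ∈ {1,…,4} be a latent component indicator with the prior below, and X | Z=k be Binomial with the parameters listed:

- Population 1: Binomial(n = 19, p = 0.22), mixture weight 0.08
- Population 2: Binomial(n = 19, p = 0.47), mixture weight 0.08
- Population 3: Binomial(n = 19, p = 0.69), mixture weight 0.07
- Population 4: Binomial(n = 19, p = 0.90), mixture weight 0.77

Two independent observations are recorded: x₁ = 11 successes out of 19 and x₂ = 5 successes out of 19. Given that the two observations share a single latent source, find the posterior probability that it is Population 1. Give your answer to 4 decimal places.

0.0254

By Bayes' theorem, P(k | x) = P(Z=k) f_k(x) / Σ_j P(Z=j) f_j(x).
Since both observations come from the same component, the likelihood for component k is f_k(x₁)·f_k(x₂).
  p_1 = [C(19,11)·0.22^11·0.78^8 = 75582·5.84318e-08·0.137011 = 0.000605097] × [0.184903] = 0.000111884
  p_2 = [C(19,11)·0.47^11·0.53^8 = 75582·0.000247216·0.00622597 = 0.116333] × [0.0368007] = 0.00428113
  p_3 = [C(19,11)·0.69^11·0.31^8 = 75582·0.0168787·8.52891e-05 = 0.108806] × [0.000137662] = 1.49784e-05
  p_4 = [C(19,11)·0.90^11·0.10^8 = 75582·0.313811·1e-08 = 0.000237184] × [6.86622e-11] = 1.62856e-14
Weight by the priors:
  P(Z=1)·p_1 = 0.08 × 0.000111884 = 8.95071e-06
  P(Z=2)·p_2 = 0.08 × 0.00428113 = 0.00034249
  P(Z=3)·p_3 = 0.07 × 1.49784e-05 = 1.04849e-06
  P(Z=4)·p_4 = 0.77 × 1.62856e-14 = 1.25399e-14
Sum: 8.95071e-06 + 0.00034249 + 1.04849e-06 + 1.25399e-14 = 0.000352489
P(Population 1 | x₁, x₂) = 8.95071e-06 / 0.000352489 ≈ 0.0254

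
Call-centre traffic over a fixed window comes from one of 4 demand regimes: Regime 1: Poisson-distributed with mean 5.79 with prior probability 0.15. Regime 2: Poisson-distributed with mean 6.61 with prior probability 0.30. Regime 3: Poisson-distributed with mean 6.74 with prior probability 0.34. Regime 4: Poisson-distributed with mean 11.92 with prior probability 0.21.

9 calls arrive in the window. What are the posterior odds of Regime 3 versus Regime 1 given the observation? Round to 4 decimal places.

3.4406

The posterior odds equal the prior odds times the likelihood ratio: (π_i/π_j)·(f_i(x)/f_j(x)).
Poisson probabilities:
  p_1 = e^(−5.79)·5.79^9/9! = 0.0616281
  p_2 = e^(−6.61)·6.61^9/9! = 0.0894054
  p_3 = e^(−6.74)·6.74^9/9! = 0.0935473
  p_4 = e^(−11.92)·11.92^9/9! = 0.0891114
0.0318061 / 0.00924422 ≈ 3.4406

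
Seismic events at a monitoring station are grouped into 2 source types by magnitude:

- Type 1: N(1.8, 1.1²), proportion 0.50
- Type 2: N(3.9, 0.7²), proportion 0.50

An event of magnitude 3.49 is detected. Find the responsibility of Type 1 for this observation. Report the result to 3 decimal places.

0.188

By Bayes' theorem, P(k | x) = π_k f_k(x) / Σ_j π_j f_j(x).
Normal densities:
  f_1 = 0.111419
  f_2 = 0.480084
Unnormalised posteriors:
  π_1·f_1 = 0.50 × 0.111419 = 0.0557096
  π_2·f_2 = 0.50 × 0.480084 = 0.240042
Sum: 0.0557096 + 0.240042 = 0.295752
P(Type 1 | x) = 0.0557096 / 0.295752 ≈ 0.188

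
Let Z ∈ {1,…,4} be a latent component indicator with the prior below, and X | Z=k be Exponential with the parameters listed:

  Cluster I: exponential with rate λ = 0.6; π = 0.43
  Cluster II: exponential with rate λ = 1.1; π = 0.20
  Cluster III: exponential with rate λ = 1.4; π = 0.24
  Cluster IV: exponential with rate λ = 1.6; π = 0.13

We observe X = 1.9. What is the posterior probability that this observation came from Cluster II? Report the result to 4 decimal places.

0.1901

P(component k | x) = w_k·f_k(x) / marginal(x), where marginal(x) = Σ_j w_j·f_j(x).
Component likelihoods at x = 1.9:
  f_I = 0.191891
  f_II = 0.136056
  f_III = 0.0979275
  f_IV = 0.0765358
Weight by the priors:
  w_I·f_I = 0.43 × 0.191891 = 0.0825133
  w_II·f_II = 0.20 × 0.136056 = 0.0272112
  w_III·f_III = 0.24 × 0.0979275 = 0.0235026
  w_IV·f_IV = 0.13 × 0.0765358 = 0.00994966
Sum: 0.0825133 + 0.0272112 + 0.0235026 + 0.00994966 = 0.143177
So the posterior for Cluster II is 0.0272112 / 0.143177 ≈ 0.1901.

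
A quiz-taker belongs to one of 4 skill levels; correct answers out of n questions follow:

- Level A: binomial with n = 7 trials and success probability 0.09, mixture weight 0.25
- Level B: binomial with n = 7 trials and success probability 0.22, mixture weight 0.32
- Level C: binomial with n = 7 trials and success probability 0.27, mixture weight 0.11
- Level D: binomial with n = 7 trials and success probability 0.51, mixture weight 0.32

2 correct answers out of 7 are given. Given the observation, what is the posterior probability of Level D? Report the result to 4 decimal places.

0.2412

P(component k | x) = π_k·f_k(x) / marginal(x), where marginal(x) = Σ_j π_j·f_j(x).
Binomial probabilities:
  L_A = C(7,2)·0.09^2·0.91^5 = 21·0.0081·0.624032 = 0.106148
  L_B = C(7,2)·0.22^2·0.78^5 = 21·0.0484·0.288717 = 0.293452
  L_C = C(7,2)·0.27^2·0.73^5 = 21·0.0729·0.207307 = 0.317367
  L_D = C(7,2)·0.51^2·0.49^5 = 21·0.2601·0.0282475 = 0.154291
Multiply by the mixture weights:
  π_A·L_A = 0.25 × 0.106148 = 0.026537
  π_B·L_B = 0.32 × 0.293452 = 0.0939048
  π_C·L_C = 0.11 × 0.317367 = 0.0349103
  π_D·L_D = 0.32 × 0.154291 = 0.0493731
Denominator: 0.026537 + 0.0939048 + 0.0349103 + 0.0493731 = 0.204725
P(Level D | the observation) = 0.0493731 / 0.204725 ≈ 0.2412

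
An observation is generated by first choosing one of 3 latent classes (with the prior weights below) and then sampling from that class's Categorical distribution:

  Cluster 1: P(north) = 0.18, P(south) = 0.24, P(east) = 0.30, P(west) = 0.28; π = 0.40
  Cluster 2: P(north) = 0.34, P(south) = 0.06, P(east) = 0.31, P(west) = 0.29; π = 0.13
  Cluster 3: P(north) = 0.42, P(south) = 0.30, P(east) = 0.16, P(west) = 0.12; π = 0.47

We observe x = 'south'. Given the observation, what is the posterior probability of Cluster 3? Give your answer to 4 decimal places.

0.5760

Apply Bayes' rule: the posterior for each component is proportional to its prior times its likelihood at x.
Component likelihoods at x = 'south':
  p_1 = P(south | comp) = 0.24
  p_2 = P(south | comp) = 0.06
  p_3 = P(south | comp) = 0.30
Unnormalised posteriors:
  π_1·p_1 = 0.40 × 0.24 = 0.096
  π_2·p_2 = 0.13 × 0.06 = 0.0078
  π_3·p_3 = 0.47 × 0.3 = 0.141
Marginal: 0.096 + 0.0078 + 0.141 = 0.2448
P(Cluster 3 | x) ≈ 0.5760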